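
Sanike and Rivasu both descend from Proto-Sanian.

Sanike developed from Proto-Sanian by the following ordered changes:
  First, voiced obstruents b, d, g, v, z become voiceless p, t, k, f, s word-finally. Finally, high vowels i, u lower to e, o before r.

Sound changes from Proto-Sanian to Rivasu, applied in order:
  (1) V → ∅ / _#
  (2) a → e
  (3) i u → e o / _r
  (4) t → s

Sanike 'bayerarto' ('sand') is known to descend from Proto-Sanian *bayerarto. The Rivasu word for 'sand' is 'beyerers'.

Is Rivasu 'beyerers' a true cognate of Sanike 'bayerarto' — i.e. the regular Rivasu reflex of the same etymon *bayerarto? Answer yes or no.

yes

Derive the expected Rivasu reflex of *bayerarto:
Rivasu: *bayerarto
  bayerarto → bayerart   [apocope]
  bayerart → beyerert   [vowel merger]
  beyerert (rule 3 does not apply)
  beyerert → beyerers   [unconditioned shift]
  giving Rivasu beyerers.
Rivasu 'beyerers' matches the regular reflex exactly, so the pair is cognate.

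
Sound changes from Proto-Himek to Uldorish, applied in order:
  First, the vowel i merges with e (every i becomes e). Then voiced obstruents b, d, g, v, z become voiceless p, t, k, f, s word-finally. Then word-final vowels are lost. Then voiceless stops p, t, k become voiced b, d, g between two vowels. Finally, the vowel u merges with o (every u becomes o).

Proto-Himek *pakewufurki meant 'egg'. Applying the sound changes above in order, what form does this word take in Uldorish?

pagewofork

Uldorish: *pakewufurki > pakewufurke > pakewufurk > pagewufurk > pagewofork  (by vowel merger, apocope, intervocalic voicing, vowel merger)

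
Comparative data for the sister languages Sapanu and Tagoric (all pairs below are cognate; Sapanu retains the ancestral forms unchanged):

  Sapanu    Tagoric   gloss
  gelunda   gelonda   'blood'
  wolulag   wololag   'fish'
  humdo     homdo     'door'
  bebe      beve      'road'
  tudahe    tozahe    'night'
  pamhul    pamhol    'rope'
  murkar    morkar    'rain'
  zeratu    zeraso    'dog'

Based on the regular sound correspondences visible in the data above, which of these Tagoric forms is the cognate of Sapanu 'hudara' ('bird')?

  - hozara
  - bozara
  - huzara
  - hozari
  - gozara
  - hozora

hozara

wolulag ~ wololag, tudahe ~ tozahe — Sapanu u corresponds to Tagoric o after a consonant, before a consonant other than r, m, n, p, b, f, v.
tudahe ~ tozahe — Sapanu d corresponds to Tagoric z between vowels (before a back vowel).
Applying these to Sapanu 'hudara':
  hudara → hodara   (u→o after a consonant, before a consonant other than r, m, n, p, b, f, v)
  hodara → hozara   (d→z between vowels (before a back vowel))
So the Tagoric cognate is 'hozara'.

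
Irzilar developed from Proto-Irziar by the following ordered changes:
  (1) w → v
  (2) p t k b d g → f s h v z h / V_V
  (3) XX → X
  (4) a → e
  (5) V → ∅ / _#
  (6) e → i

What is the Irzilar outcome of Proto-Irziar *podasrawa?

Irzilar: start from *podasrawa.
  rule 1 (unconditioned shift): podasrawa → podasrava
  rule 2 (intervocalic lenition): podasrava → pozasrava
  rule 3: no change — pozasrava
  rule 4 (vowel merger): pozasrava → pozesreve
  rule 5 (apocope): pozesreve → pozesrev
  rule 6 (vowel merger): pozesrev → pozisriv
  ⇒ Irzilar pozisriv

pozisriv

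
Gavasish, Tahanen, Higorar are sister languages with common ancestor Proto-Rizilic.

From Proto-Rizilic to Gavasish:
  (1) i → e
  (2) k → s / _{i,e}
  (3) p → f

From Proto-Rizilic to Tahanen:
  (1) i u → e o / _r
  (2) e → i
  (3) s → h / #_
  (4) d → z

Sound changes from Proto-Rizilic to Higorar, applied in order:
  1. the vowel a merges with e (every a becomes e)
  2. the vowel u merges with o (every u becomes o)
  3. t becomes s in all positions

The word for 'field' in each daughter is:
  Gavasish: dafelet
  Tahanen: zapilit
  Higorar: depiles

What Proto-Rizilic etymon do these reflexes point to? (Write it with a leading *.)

Position 3: Gavasish has f, Tahanen has p, Higorar has p. Tahanen preserves p here (none of its changes turn any other segment into p), so the proto-segment is *p.
Position 2: Gavasish has a, Tahanen has a, Higorar has e. Gavasish preserves a here (none of its changes turn any other segment into a), so the proto-segment is *a.
Position 7: Gavasish has t, Tahanen has t, Higorar has s. Gavasish preserves t here (none of its changes turn any other segment into t), so the proto-segment is *t.
Verify the candidate proto-form against each daughter:
Gavasish: *dapilet
  dapilet → dapelet   [vowel merger]
  dapelet (rule 2 does not apply)
  dapelet → dafelet   [unconditioned shift]
  giving Gavasish dafelet.
Tahanen: start from *dapilet.
  rule 1: no change — dapilet
  rule 2 (vowel merger): dapilet → dapilit
  rule 3: no change — dapilit
  rule 4 (unconditioned shift): dapilit → zapilit
  ⇒ Tahanen zapilit
Higorar: start from *dapilet.
  rule 1 (vowel merger): dapilet → depilet
  rule 2: no change — depilet
  rule 3 (unconditioned shift): depilet → depiles
  ⇒ Higorar depiles
Only *dapilet yields all of Gavasish dafelet, Tahanen zapilit, Higorar depiles.

*dapilet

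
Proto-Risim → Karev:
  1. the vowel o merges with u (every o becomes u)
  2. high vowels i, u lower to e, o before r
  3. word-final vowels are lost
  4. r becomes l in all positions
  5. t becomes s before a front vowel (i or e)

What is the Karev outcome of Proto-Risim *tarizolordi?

Karev: *tarizolordi > tarizulurdi > tarizulordi > tarizulord > talizulold  (by vowel merger, pre-rhotic lowering, apocope, unconditioned shift)

talizulold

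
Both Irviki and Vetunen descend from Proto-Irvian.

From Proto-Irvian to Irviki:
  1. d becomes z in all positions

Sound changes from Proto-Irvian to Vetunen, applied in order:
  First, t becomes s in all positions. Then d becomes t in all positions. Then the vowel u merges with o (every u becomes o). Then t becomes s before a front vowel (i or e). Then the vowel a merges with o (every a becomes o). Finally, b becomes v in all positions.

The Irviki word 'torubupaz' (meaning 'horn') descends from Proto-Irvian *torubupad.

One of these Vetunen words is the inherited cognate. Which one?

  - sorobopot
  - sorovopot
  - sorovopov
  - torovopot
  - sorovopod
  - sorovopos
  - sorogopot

Vetunen: *torubupad > sorubupad > sorubupat > sorobopat > sorobopot > sorovopot  (by unconditioned shift, unconditioned shift, vowel merger, vowel merger, unconditioned shift)
Only 'sorovopot' matches the regular Vetunen development of *torubupad.

sorovopot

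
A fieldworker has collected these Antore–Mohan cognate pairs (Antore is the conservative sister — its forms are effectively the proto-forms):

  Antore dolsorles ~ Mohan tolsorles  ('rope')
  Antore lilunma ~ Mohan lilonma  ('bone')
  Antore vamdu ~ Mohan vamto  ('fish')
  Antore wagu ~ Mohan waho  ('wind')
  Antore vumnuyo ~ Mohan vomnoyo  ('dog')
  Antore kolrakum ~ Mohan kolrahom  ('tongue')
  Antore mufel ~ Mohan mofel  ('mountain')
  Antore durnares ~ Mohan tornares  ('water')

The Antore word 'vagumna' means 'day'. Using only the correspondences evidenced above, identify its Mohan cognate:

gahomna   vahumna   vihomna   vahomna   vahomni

vahomna

wagu ~ waho — Antore g corresponds to Mohan h between vowels (before a back vowel).
vumnuyo ~ vomnoyo, kolrakum ~ kolrahom — Antore u corresponds to Mohan o after a consonant, before a nasal.
Applying these to Antore 'vagumna':
  vagumna → vahumna   (g→h between vowels (before a back vowel))
  vahumna → vahomna   (u→o after a consonant, before a nasal)
So the Mohan cognate is 'vahomna'.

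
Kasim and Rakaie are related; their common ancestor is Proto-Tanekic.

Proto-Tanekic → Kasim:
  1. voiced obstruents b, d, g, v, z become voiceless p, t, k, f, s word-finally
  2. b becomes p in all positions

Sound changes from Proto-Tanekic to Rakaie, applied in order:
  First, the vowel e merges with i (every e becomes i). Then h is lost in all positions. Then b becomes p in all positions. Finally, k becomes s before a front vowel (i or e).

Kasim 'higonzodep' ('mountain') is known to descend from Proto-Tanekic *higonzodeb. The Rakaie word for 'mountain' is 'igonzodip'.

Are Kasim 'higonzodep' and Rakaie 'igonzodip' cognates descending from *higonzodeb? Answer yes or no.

Derive the expected Rakaie reflex of *higonzodeb:
Rakaie: *higonzodeb
  higonzodeb → higonzodib   [vowel merger]
  higonzodib → igonzodib   [h-loss]
  igonzodib → igonzodip   [unconditioned shift]
  igonzodip (rule 4 does not apply)
  giving Rakaie igonzodip.
Rakaie 'igonzodip' matches the regular reflex exactly, so the pair is cognate.

yes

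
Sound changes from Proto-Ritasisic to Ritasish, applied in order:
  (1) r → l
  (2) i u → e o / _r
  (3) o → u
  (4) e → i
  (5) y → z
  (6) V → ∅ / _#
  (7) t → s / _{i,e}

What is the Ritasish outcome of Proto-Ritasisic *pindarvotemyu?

Ritasish: *pindarvotemyu > pindalvotemyu > pindalvutemyu > pindalvutimyu > pindalvutimzu > pindalvutimz > pindalvusimz  (by unconditioned shift, vowel merger, vowel merger, unconditioned shift, apocope, palatalisation)

pindalvusimz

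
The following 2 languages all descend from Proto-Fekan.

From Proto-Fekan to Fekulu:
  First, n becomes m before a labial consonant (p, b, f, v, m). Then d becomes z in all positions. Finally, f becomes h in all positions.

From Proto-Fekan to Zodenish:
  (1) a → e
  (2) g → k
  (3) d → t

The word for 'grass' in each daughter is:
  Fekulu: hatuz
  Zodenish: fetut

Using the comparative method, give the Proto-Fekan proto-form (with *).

*fatud

Position 1: Fekulu has h, Zodenish has f. Zodenish preserves f here (none of its changes turn any other segment into f), so the proto-segment is *f.
Position 5: Fekulu has z, Zodenish has t. Taking the neighbouring segments as reconstructed: Fekulu z could go back to *d or *z; Zodenish t could go back to *t or *d — the one source consistent with every daughter is *d.
Position 2: Fekulu has a, Zodenish has e. Fekulu preserves a here (none of its changes turn any other segment into a), so the proto-segment is *a.
Verify the candidate proto-form against each daughter:
Fekulu: start from *fatud.
  rule 1: no change — fatud
  rule 2 (unconditioned shift): fatud → fatuz
  rule 3 (unconditioned shift): fatuz → hatuz
  ⇒ Fekulu hatuz
Zodenish: *fatud
  fatud → fetud   [vowel merger]
  fetud (rule 2 does not apply)
  fetud → fetut   [unconditioned shift]
  giving Zodenish fetut.
Only *fatud yields all of Fekulu hatuz, Zodenish fetut.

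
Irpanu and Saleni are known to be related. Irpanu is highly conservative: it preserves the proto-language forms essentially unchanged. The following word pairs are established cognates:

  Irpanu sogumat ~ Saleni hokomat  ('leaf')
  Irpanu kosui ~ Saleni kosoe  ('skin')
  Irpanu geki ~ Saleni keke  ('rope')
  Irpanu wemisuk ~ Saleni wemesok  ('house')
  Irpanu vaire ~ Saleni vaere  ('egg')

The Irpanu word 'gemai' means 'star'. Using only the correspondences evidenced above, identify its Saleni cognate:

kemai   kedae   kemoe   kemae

kemae

geki ~ keke — Irpanu g corresponds to Saleni k word-initially before a front vowel.
kosui ~ kosoe — Irpanu i corresponds to Saleni e word-finally.
Applying these to Irpanu 'gemai':
  gemai → kemai   (g→k word-initially before a front vowel)
  kemai → kemae   (i→e word-finally)
So the Saleni cognate is 'kemae'.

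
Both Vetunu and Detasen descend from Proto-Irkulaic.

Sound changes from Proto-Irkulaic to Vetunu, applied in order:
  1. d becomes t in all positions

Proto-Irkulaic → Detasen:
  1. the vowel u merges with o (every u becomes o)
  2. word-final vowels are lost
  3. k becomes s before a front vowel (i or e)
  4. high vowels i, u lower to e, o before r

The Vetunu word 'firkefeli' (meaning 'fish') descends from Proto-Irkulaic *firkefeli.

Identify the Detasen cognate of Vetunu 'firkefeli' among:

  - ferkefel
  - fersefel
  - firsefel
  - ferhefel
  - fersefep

fersefel

Detasen: *firkefeli
  firkefeli (rule 1 does not apply)
  firkefeli → firkefel   [apocope]
  firkefel → firsefel   [palatalisation]
  firsefel → fersefel   [pre-rhotic lowering]
  giving Detasen fersefel.
Among the options, 'fersefel' alone shows every Detasen change applied in order.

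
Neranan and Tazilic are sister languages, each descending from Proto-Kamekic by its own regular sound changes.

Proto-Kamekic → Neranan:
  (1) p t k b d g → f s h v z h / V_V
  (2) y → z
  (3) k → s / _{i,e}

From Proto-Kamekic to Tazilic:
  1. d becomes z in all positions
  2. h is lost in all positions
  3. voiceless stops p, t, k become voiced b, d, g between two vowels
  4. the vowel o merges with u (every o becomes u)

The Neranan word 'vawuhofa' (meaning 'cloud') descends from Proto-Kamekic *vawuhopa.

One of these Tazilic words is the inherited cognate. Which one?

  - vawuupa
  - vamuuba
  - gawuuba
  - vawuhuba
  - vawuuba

Tazilic: *vawuhopa > vawuopa > vawuoba > vawuuba  (by h-loss, intervocalic voicing, vowel merger)
Among the options, 'vawuuba' alone shows every Tazilic change applied in order.

vawuuba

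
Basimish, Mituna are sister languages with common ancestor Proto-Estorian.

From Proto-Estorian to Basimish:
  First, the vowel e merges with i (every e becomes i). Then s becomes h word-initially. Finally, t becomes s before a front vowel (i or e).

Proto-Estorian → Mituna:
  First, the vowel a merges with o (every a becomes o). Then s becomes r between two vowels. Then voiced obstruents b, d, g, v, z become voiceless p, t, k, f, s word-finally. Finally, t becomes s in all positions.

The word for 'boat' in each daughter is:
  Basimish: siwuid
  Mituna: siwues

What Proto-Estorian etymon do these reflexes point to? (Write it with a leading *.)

Position 6: Basimish has d, Mituna has s. Basimish preserves d here (none of its changes turn any other segment into d), so the proto-segment is *d.
Position 5: Basimish has i, Mituna has e. Mituna preserves e here (none of its changes turn any other segment into e), so the proto-segment is *e.
Position 1: Basimish has s, Mituna has s. Taking the neighbouring segments as reconstructed: Basimish s can only go back to *t; Mituna s could go back to *t or *s — the one source consistent with every daughter is *t.
This points to *tiwued. Verify forward in each daughter:
Basimish: *tiwued > tiwuid > siwuid  (by vowel merger, palatalisation)
Mituna: *tiwued > tiwuet > siwues  (by final devoicing, unconditioned shift)
No other proto-form is consistent with every reflex, so the reconstruction is *tiwued.

*tiwued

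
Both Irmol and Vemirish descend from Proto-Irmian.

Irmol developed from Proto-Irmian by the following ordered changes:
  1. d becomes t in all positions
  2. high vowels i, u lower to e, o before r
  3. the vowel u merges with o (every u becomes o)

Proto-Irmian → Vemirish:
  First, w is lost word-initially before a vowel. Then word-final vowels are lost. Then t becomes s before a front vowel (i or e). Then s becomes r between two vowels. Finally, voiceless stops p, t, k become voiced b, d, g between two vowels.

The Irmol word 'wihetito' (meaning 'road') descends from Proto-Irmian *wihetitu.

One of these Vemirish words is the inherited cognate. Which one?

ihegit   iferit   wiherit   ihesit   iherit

iherit

Vemirish: *wihetitu > ihetitu > ihetit > ihesit > iherit  (by glide loss, apocope, palatalisation, rhotacism)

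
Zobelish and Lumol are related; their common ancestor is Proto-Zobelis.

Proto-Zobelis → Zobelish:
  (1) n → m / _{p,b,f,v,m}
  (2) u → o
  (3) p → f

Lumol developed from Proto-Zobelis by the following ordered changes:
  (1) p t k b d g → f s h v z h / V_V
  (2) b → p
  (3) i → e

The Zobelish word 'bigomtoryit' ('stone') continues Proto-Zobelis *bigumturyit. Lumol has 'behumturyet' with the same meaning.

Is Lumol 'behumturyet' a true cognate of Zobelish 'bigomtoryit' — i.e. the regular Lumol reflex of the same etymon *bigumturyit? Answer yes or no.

Derive the expected Lumol reflex of *bigumturyit:
Lumol: *bigumturyit
  bigumturyit → bihumturyit   [intervocalic lenition]
  bihumturyit → pihumturyit   [unconditioned shift]
  pihumturyit → pehumturyet   [vowel merger]
  giving Lumol pehumturyet.
The regular Lumol reflex would be 'pehumturyet', but the attested form is 'behumturyet'. The correspondence is irregular, so they are not cognates (the Lumol form has a different source).

no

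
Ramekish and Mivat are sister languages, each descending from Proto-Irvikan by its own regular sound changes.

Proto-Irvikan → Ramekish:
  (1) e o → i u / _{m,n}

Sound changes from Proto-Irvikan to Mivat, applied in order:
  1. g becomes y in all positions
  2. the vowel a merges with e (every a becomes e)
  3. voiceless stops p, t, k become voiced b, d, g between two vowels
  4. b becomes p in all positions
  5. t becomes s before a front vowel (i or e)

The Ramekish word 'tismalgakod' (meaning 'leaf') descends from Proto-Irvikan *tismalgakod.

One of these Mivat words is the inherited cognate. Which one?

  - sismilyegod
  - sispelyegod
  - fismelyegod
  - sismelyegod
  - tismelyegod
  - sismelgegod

Mivat: *tismalgakod
  tismalgakod → tismalyakod   [unconditioned shift]
  tismalyakod → tismelyekod   [vowel merger]
  tismelyekod → tismelyegod   [intervocalic voicing]
  tismelyegod (rule 4 does not apply)
  tismelyegod → sismelyegod   [palatalisation]
  giving Mivat sismelyegod.
The other candidates each miss or misapply at least one Mivat change.

sismelyegod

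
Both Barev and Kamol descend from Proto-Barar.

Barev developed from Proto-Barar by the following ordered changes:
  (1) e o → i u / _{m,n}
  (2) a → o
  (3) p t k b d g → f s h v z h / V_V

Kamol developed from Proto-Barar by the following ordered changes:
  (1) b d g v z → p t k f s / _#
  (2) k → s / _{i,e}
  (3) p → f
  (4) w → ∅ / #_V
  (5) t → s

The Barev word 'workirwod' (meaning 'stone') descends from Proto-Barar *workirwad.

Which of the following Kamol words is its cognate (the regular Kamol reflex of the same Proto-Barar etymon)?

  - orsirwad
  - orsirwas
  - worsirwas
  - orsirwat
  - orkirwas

orsirwas

Kamol: start from *workirwad.
  rule 1 (final devoicing): workirwad → workirwat
  rule 2 (palatalisation): workirwat → worsirwat
  rule 3: no change — worsirwat
  rule 4 (glide loss): worsirwat → orsirwat
  rule 5 (unconditioned shift): orsirwat → orsirwas
  ⇒ Kamol orsirwas
The other candidates each miss or misapply at least one Kamol change.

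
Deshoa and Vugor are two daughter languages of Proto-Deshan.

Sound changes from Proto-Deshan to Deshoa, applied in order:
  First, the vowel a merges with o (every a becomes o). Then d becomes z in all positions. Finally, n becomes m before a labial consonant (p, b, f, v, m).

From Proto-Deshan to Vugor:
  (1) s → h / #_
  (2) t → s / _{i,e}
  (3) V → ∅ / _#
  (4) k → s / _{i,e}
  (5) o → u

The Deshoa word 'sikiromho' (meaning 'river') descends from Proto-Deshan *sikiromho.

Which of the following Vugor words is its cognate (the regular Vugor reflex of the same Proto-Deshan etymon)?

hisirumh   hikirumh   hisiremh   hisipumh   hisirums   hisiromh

Vugor: start from *sikiromho.
  rule 1 (debuccalisation): sikiromho → hikiromho
  rule 2: no change — hikiromho
  rule 3 (apocope): hikiromho → hikiromh
  rule 4 (palatalisation): hikiromh → hisiromh
  rule 5 (vowel merger): hisiromh → hisirumh
  ⇒ Vugor hisirumh
The other candidates each miss or misapply at least one Vugor change.

hisirumh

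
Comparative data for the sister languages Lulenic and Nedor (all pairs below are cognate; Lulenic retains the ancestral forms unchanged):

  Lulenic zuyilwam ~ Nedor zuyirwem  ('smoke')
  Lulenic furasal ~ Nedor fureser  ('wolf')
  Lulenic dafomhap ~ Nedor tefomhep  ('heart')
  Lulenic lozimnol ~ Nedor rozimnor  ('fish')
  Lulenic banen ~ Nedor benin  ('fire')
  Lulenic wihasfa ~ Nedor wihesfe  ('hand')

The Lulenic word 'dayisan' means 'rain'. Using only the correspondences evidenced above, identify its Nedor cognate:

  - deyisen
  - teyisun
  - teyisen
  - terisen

dafomhap ~ tefomhep — Lulenic d corresponds to Nedor t word-initially before a back vowel.
furasal ~ fureser, wihasfa ~ wihesfe — Lulenic a corresponds to Nedor e after a consonant, before a consonant other than r, m, n, p, b, f, v.
banen ~ benin — Lulenic a corresponds to Nedor e after a consonant, before a nasal.
Applying these to Lulenic 'dayisan':
  dayisan → tayisan   (d→t word-initially before a back vowel)
  tayisan → teyisan   (a→e after a consonant, before a consonant other than r, m, n, p, b, f, v)
  teyisan → teyisen   (a→e after a consonant, before a nasal)
So the Nedor cognate is 'teyisen'.

teyisen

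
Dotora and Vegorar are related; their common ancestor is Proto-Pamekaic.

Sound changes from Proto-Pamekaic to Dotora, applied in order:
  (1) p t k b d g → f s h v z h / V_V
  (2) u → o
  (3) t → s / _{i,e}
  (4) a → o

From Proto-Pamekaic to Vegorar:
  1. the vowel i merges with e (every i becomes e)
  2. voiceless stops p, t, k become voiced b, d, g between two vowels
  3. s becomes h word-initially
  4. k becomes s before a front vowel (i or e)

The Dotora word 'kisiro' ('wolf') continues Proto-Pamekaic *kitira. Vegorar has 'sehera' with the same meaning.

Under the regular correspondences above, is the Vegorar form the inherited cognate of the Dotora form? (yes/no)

no

Derive the expected Vegorar reflex of *kitira:
Vegorar: start from *kitira.
  rule 1 (vowel merger): kitira → ketera
  rule 2 (intervocalic voicing): ketera → kedera
  rule 3: no change — kedera
  rule 4 (palatalisation): kedera → sedera
  ⇒ Vegorar sedera
The regular Vegorar reflex would be 'sedera', but the attested form is 'sehera'. The correspondence is irregular, so they are not cognates (the Vegorar form has a different source).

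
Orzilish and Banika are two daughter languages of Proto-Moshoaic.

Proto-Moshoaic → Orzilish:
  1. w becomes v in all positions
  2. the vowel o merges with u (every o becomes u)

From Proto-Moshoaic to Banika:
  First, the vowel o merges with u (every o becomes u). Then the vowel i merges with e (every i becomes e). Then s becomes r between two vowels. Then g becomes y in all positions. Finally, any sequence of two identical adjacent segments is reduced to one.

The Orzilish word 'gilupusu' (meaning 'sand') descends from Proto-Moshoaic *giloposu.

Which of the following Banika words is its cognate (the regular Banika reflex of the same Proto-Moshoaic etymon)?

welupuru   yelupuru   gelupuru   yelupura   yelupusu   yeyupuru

Banika: *giloposu
  giloposu → gilupusu   [vowel merger]
  gilupusu → gelupusu   [vowel merger]
  gelupusu → gelupuru   [rhotacism]
  gelupuru → yelupuru   [unconditioned shift]
  yelupuru (rule 5 does not apply)
  giving Banika yelupuru.
The other candidates each miss or misapply at least one Banika change.

yelupuru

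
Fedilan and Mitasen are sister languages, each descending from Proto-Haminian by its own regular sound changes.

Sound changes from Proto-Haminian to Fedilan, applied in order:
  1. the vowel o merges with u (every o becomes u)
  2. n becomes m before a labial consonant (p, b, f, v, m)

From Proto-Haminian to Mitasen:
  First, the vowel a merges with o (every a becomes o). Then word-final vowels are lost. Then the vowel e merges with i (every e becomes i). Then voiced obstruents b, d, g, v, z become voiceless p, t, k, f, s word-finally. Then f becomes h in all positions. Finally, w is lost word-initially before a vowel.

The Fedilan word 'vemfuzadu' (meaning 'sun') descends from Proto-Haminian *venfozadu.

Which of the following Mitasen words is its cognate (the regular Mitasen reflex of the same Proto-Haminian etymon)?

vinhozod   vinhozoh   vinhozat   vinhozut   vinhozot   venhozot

vinhozot

Mitasen: start from *venfozadu.
  rule 1 (vowel merger): venfozadu → venfozodu
  rule 2 (apocope): venfozodu → venfozod
  rule 3 (vowel merger): venfozod → vinfozod
  rule 4 (final devoicing): vinfozod → vinfozot
  rule 5 (unconditioned shift): vinfozot → vinhozot
  rule 6: no change — vinhozot
  ⇒ Mitasen vinhozot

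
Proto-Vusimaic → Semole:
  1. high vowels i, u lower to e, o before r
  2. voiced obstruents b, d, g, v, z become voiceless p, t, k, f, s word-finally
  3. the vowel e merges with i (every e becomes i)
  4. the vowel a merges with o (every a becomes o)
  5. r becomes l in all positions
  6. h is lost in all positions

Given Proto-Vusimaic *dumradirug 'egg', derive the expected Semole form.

Semole: start from *dumradirug.
  rule 1 (pre-rhotic lowering): dumradirug → dumraderug
  rule 2 (final devoicing): dumraderug → dumraderuk
  rule 3 (vowel merger): dumraderuk → dumradiruk
  rule 4 (vowel merger): dumradiruk → dumrodiruk
  rule 5 (unconditioned shift): dumrodiruk → dumlodiluk
  rule 6: no change — dumlodiluk
  ⇒ Semole dumlodiluk

dumlodiluk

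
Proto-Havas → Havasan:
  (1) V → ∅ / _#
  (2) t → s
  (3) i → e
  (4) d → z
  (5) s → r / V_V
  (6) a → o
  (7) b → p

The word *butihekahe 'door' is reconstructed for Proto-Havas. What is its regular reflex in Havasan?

purehekoh

Havasan: *butihekahe > butihekah > busihekah > busehekah > burehekah > burehekoh > purehekoh  (by apocope, unconditioned shift, vowel merger, rhotacism, vowel merger, unconditioned shift)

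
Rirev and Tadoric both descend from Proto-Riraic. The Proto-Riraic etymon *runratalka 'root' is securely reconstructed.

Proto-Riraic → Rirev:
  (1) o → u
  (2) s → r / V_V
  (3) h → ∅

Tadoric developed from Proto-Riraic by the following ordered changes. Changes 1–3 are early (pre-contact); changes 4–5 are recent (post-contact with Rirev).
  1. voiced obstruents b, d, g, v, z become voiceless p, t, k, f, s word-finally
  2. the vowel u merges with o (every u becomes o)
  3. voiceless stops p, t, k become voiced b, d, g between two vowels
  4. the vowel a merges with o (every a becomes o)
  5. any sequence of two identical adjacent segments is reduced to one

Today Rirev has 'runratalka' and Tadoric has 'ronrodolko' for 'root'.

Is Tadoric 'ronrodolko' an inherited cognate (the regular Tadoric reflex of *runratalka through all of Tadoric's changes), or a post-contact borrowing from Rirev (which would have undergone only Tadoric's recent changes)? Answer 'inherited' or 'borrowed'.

inherited

If inherited, *runratalka would pass through all of Tadoric's changes:
Tadoric: start from *runratalka.
  rule 1: no change — runratalka
  rule 2 (vowel merger): runratalka → ronratalka
  rule 3 (intervocalic voicing): ronratalka → ronradalka
  rule 4 (vowel merger): ronradalka → ronrodolko
  rule 5: no change — ronrodolko
  ⇒ Tadoric ronrodolko
If borrowed from Rirev 'runratalka' after the early changes, it would undergo only the recent ones:
  rule 4 (vowel merger): runratalka → runrotolko
  rule 5 (degemination): no change (runrotolko)
  ⇒ as a loan: runrotolko
Tadoric 'ronrodolko' matches the inherited outcome exactly, so it is an inherited cognate, not a loan.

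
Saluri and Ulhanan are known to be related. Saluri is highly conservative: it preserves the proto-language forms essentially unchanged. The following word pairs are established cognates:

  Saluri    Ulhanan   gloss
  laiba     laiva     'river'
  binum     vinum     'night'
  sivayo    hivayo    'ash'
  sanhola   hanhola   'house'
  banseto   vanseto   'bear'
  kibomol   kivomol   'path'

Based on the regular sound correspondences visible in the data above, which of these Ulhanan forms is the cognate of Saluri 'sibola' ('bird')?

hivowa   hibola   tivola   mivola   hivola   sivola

hivola

sivayo ~ hivayo — Saluri s corresponds to Ulhanan h word-initially before a front vowel.
kibomol ~ kivomol — Saluri b corresponds to Ulhanan v between vowels (before a back vowel).
Applying these to Saluri 'sibola':
  sibola → hibola   (s→h word-initially before a front vowel)
  hibola → hivola   (b→v between vowels (before a back vowel))
So the Ulhanan cognate is 'hivola'.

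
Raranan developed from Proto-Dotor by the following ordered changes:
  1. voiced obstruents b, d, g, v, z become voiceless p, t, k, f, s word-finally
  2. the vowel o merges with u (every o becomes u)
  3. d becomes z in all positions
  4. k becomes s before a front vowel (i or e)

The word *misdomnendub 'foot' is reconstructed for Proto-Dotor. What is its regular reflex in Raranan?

Raranan: start from *misdomnendub.
  rule 1 (final devoicing): misdomnendub → misdomnendup
  rule 2 (vowel merger): misdomnendup → misdumnendup
  rule 3 (unconditioned shift): misdumnendup → miszumnenzup
  rule 4: no change — miszumnenzup
  ⇒ Raranan miszumnenzup

miszumnenzup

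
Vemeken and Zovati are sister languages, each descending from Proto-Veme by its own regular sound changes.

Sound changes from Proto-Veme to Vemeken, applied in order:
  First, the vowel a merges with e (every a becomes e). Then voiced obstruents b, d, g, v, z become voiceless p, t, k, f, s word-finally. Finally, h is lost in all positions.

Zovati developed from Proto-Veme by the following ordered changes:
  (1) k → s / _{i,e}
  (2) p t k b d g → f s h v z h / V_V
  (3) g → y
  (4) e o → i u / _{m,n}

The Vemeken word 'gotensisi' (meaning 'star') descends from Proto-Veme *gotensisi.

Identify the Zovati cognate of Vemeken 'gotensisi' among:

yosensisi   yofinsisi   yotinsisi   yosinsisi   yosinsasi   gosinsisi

yosinsisi

Zovati: start from *gotensisi.
  rule 1: no change — gotensisi
  rule 2 (intervocalic lenition): gotensisi → gosensisi
  rule 3 (unconditioned shift): gosensisi → yosensisi
  rule 4 (pre-nasal raising): yosensisi → yosinsisi
  ⇒ Zovati yosinsisi
Among the options, 'yosinsisi' alone shows every Zovati change applied in order.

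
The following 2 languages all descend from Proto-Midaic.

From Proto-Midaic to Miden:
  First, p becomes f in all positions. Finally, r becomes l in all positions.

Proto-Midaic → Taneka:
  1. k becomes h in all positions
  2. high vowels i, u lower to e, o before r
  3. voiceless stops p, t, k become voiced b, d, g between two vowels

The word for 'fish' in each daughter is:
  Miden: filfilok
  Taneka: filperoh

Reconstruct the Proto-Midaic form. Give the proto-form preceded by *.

*filpirok

Position 5: Miden has i, Taneka has e. Miden preserves i here (none of its changes turn any other segment into i), so the proto-segment is *i.
Position 8: Miden has k, Taneka has h. Miden preserves k here (none of its changes turn any other segment into k), so the proto-segment is *k.
This points to *filpirok. Verify forward in each daughter:
Miden: start from *filpirok.
  rule 1 (unconditioned shift): filpirok → filfirok
  rule 2 (unconditioned shift): filfirok → filfilok
  ⇒ Miden filfilok
Taneka: start from *filpirok.
  rule 1 (unconditioned shift): filpirok → filpiroh
  rule 2 (pre-rhotic lowering): filpiroh → filperoh
  rule 3: no change — filperoh
  ⇒ Taneka filperoh
*filpirok is the unique common source.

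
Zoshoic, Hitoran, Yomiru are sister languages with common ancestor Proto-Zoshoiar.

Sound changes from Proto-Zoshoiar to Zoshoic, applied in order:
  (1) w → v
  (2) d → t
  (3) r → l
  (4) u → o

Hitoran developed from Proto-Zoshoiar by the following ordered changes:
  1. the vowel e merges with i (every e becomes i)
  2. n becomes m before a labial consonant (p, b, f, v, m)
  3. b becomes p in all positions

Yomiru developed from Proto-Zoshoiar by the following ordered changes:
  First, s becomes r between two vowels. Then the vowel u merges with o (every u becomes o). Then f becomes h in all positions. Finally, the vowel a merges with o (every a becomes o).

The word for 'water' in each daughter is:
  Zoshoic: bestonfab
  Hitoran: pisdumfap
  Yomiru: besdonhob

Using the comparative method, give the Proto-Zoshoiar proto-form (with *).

*besdunfab

Position 6: Zoshoic has n, Hitoran has m, Yomiru has n. Zoshoic preserves n here (none of its changes turn any other segment into n), so the proto-segment is *n.
Position 9: Zoshoic has b, Hitoran has p, Yomiru has b. Zoshoic preserves b here (none of its changes turn any other segment into b), so the proto-segment is *b.
Continuing position by position gives *besdunfab; check it forward:
Zoshoic: *besdunfab
  besdunfab (rule 1 does not apply)
  besdunfab → bestunfab   [unconditioned shift]
  bestunfab (rule 3 does not apply)
  bestunfab → bestonfab   [vowel merger]
  giving Zoshoic bestonfab.
Hitoran: *besdunfab
  besdunfab → bisdunfab   [vowel merger]
  bisdunfab → bisdumfab   [nasal place assimilation]
  bisdumfab → pisdumfap   [unconditioned shift]
  giving Hitoran pisdumfap.
Yomiru: *besdunfab
  besdunfab (rule 1 does not apply)
  besdunfab → besdonfab   [vowel merger]
  besdonfab → besdonhab   [unconditioned shift]
  besdonhab → besdonhob   [vowel merger]
  giving Yomiru besdonhob.
Only *besdunfab yields all of Zoshoic bestonfab, Hitoran pisdumfap, Yomiru besdonhob.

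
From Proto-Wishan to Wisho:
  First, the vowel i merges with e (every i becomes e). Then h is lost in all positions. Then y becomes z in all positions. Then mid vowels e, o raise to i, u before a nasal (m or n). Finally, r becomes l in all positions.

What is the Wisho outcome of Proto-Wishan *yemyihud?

Wisho: *yemyihud
  yemyihud → yemyehud   [vowel merger]
  yemyehud → yemyeud   [h-loss]
  yemyeud → zemzeud   [unconditioned shift]
  zemzeud → zimzeud   [pre-nasal raising]
  zimzeud (rule 5 does not apply)
  giving Wisho zimzeud.

zimzeud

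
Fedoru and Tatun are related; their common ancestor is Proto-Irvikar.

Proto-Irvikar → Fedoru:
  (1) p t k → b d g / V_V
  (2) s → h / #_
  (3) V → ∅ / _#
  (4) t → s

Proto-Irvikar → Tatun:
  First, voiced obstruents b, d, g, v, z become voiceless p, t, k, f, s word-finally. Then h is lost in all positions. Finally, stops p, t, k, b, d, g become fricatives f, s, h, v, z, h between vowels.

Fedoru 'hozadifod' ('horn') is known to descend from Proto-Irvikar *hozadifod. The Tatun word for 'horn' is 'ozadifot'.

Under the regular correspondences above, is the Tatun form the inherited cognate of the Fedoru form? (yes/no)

Derive the expected Tatun reflex of *hozadifod:
Tatun: start from *hozadifod.
  rule 1 (final devoicing): hozadifod → hozadifot
  rule 2 (h-loss): hozadifot → ozadifot
  rule 3 (intervocalic lenition): ozadifot → ozazifot
  ⇒ Tatun ozazifot
The regular Tatun reflex would be 'ozazifot', but the attested form is 'ozadifot'. The correspondence is irregular, so they are not cognates (the Tatun form has a different source).

no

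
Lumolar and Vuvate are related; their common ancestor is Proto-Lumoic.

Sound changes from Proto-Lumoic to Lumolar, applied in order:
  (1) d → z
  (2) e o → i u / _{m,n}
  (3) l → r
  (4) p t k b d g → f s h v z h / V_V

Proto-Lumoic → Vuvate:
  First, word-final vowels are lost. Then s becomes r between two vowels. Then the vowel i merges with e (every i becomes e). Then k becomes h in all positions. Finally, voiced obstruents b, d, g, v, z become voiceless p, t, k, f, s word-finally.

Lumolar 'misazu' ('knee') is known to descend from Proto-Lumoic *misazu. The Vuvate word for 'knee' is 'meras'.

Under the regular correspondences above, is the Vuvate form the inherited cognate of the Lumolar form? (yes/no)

yes

Derive the expected Vuvate reflex of *misazu:
Vuvate: *misazu
  misazu → misaz   [apocope]
  misaz → miraz   [rhotacism]
  miraz → meraz   [vowel merger]
  meraz (rule 4 does not apply)
  meraz → meras   [final devoicing]
  giving Vuvate meras.
Vuvate 'meras' matches the regular reflex exactly, so the pair is cognate.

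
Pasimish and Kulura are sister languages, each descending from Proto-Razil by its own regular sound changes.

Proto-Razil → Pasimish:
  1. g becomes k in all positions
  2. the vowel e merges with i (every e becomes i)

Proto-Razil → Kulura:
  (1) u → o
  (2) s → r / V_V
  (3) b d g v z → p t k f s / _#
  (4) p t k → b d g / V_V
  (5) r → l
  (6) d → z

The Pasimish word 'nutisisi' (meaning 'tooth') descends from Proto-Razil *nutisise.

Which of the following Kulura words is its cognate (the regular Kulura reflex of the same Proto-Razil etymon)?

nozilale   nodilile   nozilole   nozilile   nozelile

Kulura: *nutisise > notisise > notirire > nodirire > nodilile > nozilile  (by vowel merger, rhotacism, intervocalic voicing, unconditioned shift, unconditioned shift)
Only 'nozilile' matches the regular Kulura development of *nutisise.

nozilile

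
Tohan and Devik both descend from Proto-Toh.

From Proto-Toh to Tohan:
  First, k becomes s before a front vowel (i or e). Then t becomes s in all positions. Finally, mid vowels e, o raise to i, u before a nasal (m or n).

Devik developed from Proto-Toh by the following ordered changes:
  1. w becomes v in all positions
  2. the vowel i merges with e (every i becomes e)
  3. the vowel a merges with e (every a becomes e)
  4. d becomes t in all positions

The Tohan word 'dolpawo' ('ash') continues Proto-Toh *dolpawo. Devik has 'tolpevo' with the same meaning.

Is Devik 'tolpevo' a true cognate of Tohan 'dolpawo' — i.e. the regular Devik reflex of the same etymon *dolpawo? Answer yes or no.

yes

Derive the expected Devik reflex of *dolpawo:
Devik: *dolpawo > dolpavo > dolpevo > tolpevo  (by unconditioned shift, vowel merger, unconditioned shift)
Devik 'tolpevo' matches the regular reflex exactly, so the pair is cognate.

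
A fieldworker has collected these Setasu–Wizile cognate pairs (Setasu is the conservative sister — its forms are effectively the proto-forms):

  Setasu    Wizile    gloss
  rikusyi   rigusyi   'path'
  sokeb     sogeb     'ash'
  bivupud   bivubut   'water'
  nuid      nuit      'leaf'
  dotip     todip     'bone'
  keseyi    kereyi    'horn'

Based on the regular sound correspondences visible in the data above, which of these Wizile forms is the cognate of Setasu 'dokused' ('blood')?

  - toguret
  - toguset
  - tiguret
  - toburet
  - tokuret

toguret

dotip ~ todip — Setasu d corresponds to Wizile t word-initially before a back vowel.
rikusyi ~ rigusyi — Setasu k corresponds to Wizile g between vowels (before a back vowel).
keseyi ~ kereyi — Setasu s corresponds to Wizile r between vowels (before a front vowel).
bivupud ~ bivubut, nuid ~ nuit — Setasu d corresponds to Wizile t word-finally.
Applying these to Setasu 'dokused':
  dokused → tokused   (d→t word-initially before a back vowel)
  tokused → togused   (k→g between vowels (before a back vowel))
  togused → togured   (s→r between vowels (before a front vowel))
  togured → toguret   (d→t word-finally)
So the Wizile cognate is 'toguret'.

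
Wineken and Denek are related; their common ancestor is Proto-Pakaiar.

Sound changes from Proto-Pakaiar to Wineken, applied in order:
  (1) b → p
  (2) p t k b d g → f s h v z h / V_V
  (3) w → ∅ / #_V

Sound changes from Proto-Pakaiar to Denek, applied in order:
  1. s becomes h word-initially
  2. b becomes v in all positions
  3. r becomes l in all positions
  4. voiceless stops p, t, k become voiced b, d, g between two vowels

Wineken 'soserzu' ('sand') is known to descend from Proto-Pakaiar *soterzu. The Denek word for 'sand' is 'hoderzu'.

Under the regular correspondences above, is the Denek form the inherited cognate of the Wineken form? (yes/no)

Derive the expected Denek reflex of *soterzu:
Denek: start from *soterzu.
  rule 1 (debuccalisation): soterzu → hoterzu
  rule 2: no change — hoterzu
  rule 3 (unconditioned shift): hoterzu → hotelzu
  rule 4 (intervocalic voicing): hotelzu → hodelzu
  ⇒ Denek hodelzu
The regular Denek reflex would be 'hodelzu', but the attested form is 'hoderzu'. The correspondence is irregular, so they are not cognates (the Denek form has a different source).

no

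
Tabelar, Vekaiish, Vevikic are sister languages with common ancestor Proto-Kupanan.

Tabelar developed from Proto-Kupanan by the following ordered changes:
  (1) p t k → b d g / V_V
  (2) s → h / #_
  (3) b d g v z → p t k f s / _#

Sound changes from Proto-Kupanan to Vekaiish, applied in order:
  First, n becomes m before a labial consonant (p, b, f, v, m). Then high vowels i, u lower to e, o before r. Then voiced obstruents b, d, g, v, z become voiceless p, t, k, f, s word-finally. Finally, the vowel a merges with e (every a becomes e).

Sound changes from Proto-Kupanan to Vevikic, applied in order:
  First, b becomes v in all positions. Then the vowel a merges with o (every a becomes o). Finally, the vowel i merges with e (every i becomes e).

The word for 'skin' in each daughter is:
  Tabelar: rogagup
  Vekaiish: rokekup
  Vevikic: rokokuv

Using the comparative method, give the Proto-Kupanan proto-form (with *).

Position 5: Tabelar has g, Vekaiish has k, Vevikic has k. Vevikic preserves k here (none of its changes turn any other segment into k), so the proto-segment is *k.
Position 7: Tabelar has p, Vekaiish has p, Vevikic has v. Taking the neighbouring segments as reconstructed: Tabelar p could go back to *p or *b; Vekaiish p could go back to *p or *b; Vevikic v could go back to *b or *v — the one source consistent with every daughter is *b.
Position 4: Tabelar has a, Vekaiish has e, Vevikic has o. Tabelar preserves a here (none of its changes turn any other segment into a), so the proto-segment is *a.
This points to *rokakub. Verify forward in each daughter:
Tabelar: start from *rokakub.
  rule 1 (intervocalic voicing): rokakub → rogagub
  rule 2: no change — rogagub
  rule 3 (final devoicing): rogagub → rogagup
  ⇒ Tabelar rogagup
Vekaiish: *rokakub
  rokakub (rule 1 does not apply)
  rokakub (rule 2 does not apply)
  rokakub → rokakup   [final devoicing]
  rokakup → rokekup   [vowel merger]
  giving Vekaiish rokekup.
Vevikic: *rokakub > rokakuv > rokokuv  (by unconditioned shift, vowel merger)
Only *rokakub yields all of Tabelar rogagup, Vekaiish rokekup, Vevikic rokokuv.

*rokakub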